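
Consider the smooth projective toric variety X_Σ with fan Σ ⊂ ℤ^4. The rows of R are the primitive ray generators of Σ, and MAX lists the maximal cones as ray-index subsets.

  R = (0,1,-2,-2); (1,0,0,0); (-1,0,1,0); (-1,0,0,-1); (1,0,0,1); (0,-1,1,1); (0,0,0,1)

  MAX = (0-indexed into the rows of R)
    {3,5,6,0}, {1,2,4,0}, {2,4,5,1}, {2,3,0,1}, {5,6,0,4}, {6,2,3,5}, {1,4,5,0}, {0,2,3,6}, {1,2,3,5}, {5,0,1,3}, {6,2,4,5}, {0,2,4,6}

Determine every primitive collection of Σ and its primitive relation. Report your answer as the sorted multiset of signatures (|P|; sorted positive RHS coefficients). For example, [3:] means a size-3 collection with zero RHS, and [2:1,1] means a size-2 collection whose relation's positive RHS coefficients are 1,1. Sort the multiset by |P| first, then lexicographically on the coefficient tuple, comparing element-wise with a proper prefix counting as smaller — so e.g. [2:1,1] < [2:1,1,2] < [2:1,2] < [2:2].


3 collections generate NE(X_Σ); each relation:

  {3,4}:  v_{3} + v_{4} = 0  so sig = [2:]
  {1,6}:  v_{1} + v_{6} = v_{4}  so sig = [2:1]
  {0,2,5}:  v_{0} + v_{2} + v_{5} = v_{3}  so sig = [3:1]

Sorted signature multiset PRS(X):
    [2:]
    [2:1]
    [3:1]


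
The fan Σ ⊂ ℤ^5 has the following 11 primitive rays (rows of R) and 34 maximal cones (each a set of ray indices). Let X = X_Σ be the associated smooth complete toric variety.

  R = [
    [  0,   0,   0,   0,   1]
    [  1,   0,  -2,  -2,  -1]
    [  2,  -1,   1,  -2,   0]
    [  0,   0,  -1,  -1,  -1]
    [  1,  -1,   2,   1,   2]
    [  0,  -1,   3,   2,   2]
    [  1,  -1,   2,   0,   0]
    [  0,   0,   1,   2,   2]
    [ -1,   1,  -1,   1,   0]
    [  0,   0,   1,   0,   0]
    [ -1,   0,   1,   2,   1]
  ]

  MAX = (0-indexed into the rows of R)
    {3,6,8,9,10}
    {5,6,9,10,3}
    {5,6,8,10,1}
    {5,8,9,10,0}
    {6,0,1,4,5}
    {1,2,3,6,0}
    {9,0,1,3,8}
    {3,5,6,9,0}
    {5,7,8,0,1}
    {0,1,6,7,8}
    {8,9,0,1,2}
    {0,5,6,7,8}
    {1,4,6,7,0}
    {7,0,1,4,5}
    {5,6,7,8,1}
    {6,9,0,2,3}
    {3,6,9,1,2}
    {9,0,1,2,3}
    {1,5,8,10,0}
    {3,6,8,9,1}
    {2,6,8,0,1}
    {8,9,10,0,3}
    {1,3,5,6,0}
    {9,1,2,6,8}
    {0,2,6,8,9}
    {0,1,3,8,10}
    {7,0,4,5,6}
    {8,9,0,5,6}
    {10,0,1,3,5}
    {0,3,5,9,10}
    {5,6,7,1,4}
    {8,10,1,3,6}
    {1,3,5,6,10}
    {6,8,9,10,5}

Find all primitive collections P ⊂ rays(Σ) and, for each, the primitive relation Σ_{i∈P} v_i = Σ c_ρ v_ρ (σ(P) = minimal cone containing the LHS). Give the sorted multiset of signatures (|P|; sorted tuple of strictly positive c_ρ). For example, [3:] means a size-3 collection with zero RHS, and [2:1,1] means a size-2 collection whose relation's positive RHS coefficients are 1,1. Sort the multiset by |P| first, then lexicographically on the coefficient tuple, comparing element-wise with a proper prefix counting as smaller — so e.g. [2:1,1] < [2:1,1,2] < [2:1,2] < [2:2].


Minimal non-faces — 20 found among 11 rays, 34 max cones:

  P={4,8}:  v_{4} + v_{8} = v_{7}  ⟹  sig = [2:1]
  P={2,10}:  v_{2} + v_{10} = v_{0} + v_{6}  ⟹  sig = [2:1,1]
  P={3,4}:  v_{3} + v_{4} = v_{1} + v_{5}  ⟹  sig = [2:1,1]
  P={3,7}:  v_{3} + v_{7} = v_{1} + v_{5} + v_{8}  ⟹  sig = [2:1,1,1]
  P={4,10}:  v_{4} + v_{10} = v_{1} + 2·v_{5} + v_{8}  ⟹  sig = [2:1,1,2]
  P={2,4}:  v_{2} + v_{4} = 3·v_{0} + v_{1} + 3·v_{6} + v_{8}  ⟹  sig = [2:1,1,3,3]
  P={4,9}:  v_{4} + v_{9} = 2·v_{0} + 2·v_{6} + v_{8}  ⟹  sig = [2:1,2,2]
  P={7,10}:  v_{7} + v_{10} = v_{1} + 2·v_{5} + 2·v_{8}  ⟹  sig = [2:1,2,2]
  P={2,7}:  v_{2} + v_{7} = 3·v_{0} + v_{1} + 3·v_{6} + 2·v_{8}  ⟹  sig = [2:1,2,3,3]
  P={2,5}:  v_{2} + v_{5} = 2·v_{0} + 2·v_{6}  ⟹  sig = [2:2,2]
  P={7,9}:  v_{7} + v_{9} = 2·v_{0} + 2·v_{6} + 2·v_{8}  ⟹  sig = [2:2,2,2]
  P={1,9,10}:  v_{1} + v_{9} + v_{10} = 0  ⟹  sig = [3:]
  P={0,6,10}:  v_{0} + v_{6} + v_{10} = v_{5}  ⟹  sig = [3:1]
  P={3,5,8}:  v_{3} + v_{5} + v_{8} = v_{10}  ⟹  sig = [3:1]
  P={1,5,9}:  v_{1} + v_{5} + v_{9} = v_{0} + v_{6}  ⟹  sig = [3:1,1]
  P={2,3,8}:  v_{2} + v_{3} + v_{8} = v_{1} + v_{9}  ⟹  sig = [3:1,1]
  P={0,3,6,8}:  v_{0} + v_{3} + v_{6} + v_{8} = 0  ⟹  sig = [4:]
  P={0,1,6,9}:  v_{0} + v_{1} + v_{6} + v_{9} = v_{2}  ⟹  sig = [4:1]
  P={0,1,5,6,8}:  v_{0} + v_{1} + v_{5} + v_{6} + v_{8} = v_{4}  ⟹  sig = [5:1]
  P={0,1,5,6,7}:  v_{0} + v_{1} + v_{5} + v_{6} + v_{7} = 2·v_{4}  ⟹  sig = [5:2]

Hence PRS(X_Σ) =
    |P|=2: 11 collections, coeffs (1), (1,1), (1,1), (1,1,1), (1,1,2), (1,1,3,3), (1,2,2), (1,2,2), (1,2,3,3), (2,2), (2,2,2)
    |P|=3: 5 collections, coeffs (), (1), (1), (1,1), (1,1)
    |P|=4: 2 collections, coeffs (), (1)
    |P|=5: 2 collections, coeffs (1), (2)


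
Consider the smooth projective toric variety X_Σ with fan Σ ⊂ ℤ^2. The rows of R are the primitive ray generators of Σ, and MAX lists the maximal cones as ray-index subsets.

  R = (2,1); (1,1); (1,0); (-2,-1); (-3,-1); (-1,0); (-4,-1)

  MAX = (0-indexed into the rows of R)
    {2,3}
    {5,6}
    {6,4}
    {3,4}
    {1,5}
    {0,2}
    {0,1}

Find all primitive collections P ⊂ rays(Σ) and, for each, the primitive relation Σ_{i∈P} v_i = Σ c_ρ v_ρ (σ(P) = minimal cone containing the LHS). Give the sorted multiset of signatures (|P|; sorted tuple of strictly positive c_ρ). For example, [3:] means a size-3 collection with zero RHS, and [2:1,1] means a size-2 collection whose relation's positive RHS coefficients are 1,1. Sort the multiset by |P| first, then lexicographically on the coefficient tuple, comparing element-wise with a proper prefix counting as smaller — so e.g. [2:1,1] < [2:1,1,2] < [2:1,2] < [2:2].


Primitive collections (14):

  {0,3}:  v_{0} + v_{3} = 0 — sig = [2:]
  {2,5}:  v_{2} + v_{5} = 0 — sig = [2:]
  {0,4}:  v_{0} + v_{4} = v_{5} — sig = [2:1]
  {0,5}:  v_{0} + v_{5} = v_{1} — sig = [2:1]
  {1,2}:  v_{1} + v_{2} = v_{0} — sig = [2:1]
  {1,3}:  v_{1} + v_{3} = v_{5} — sig = [2:1]
  {2,4}:  v_{2} + v_{4} = v_{3} — sig = [2:1]
  {2,6}:  v_{2} + v_{6} = v_{4} — sig = [2:1]
  {3,5}:  v_{3} + v_{5} = v_{4} — sig = [2:1]
  {4,5}:  v_{4} + v_{5} = v_{6} — sig = [2:1]
  {0,6}:  v_{0} + v_{6} = 2·v_{5} — sig = [2:2]
  {1,4}:  v_{1} + v_{4} = 2·v_{5} — sig = [2:2]
  {3,6}:  v_{3} + v_{6} = 2·v_{4} — sig = [2:2]
  {1,6}:  v_{1} + v_{6} = 3·v_{5} — sig = [2:3]

Signatures (|P|; sorted positive RHS coefficients), sorted:
{ [2:] ×2,  [2:1] ×8,  [2:2] ×3,  [2:3] }


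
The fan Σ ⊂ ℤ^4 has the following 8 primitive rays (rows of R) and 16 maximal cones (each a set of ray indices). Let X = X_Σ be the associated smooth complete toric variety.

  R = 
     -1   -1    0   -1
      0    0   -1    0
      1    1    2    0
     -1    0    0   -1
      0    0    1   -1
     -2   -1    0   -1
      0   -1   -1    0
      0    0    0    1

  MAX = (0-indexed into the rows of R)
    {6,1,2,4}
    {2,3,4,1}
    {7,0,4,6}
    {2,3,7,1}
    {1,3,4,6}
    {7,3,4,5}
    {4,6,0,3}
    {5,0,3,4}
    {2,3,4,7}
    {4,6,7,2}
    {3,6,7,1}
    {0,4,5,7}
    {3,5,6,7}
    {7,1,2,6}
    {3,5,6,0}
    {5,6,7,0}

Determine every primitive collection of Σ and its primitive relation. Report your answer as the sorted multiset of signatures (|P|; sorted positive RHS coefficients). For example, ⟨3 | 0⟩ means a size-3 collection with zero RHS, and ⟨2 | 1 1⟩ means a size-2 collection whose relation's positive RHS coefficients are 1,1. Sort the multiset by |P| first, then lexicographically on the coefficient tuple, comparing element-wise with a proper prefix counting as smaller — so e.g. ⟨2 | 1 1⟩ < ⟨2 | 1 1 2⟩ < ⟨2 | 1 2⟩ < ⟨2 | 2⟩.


Σ has 9 primitive collections:

  {0,1}:  v_{0} + v_{1} = v_{3} + v_{6} ; sig = ⟨2 | 1 1⟩
  {1,5}:  v_{1} + v_{5} = 2·v_{3} + v_{6} + v_{7} ; sig = ⟨2 | 1 1 2⟩
  {0,2}:  v_{0} + v_{2} = 2·v_{4} + v_{7} ; sig = ⟨2 | 1 2⟩
  {2,5}:  v_{2} + v_{5} = v_{3} + 2·v_{4} + 2·v_{7} ; sig = ⟨2 | 1 2 2⟩
  {1,4,7}:  v_{1} + v_{4} + v_{7} = 0 ; sig = ⟨3 | 0⟩
  {0,3,7}:  v_{0} + v_{3} + v_{7} = v_{5} ; sig = ⟨3 | 1⟩
  {2,3,6}:  v_{2} + v_{3} + v_{6} = v_{4} ; sig = ⟨3 | 1⟩
  {4,5,6}:  v_{4} + v_{5} + v_{6} = 2·v_{0} ; sig = ⟨3 | 2⟩
  {3,4,6,7}:  v_{3} + v_{4} + v_{6} + v_{7} = v_{0} ; sig = ⟨4 | 1⟩

Sorted signature multiset PRS(X):
[⟨2 | 1 1⟩, ⟨2 | 1 1 2⟩, ⟨2 | 1 2⟩, ⟨2 | 1 2 2⟩, ⟨3 | 0⟩, ⟨3 | 1⟩, ⟨3 | 1⟩, ⟨3 | 2⟩, ⟨4 | 1⟩]


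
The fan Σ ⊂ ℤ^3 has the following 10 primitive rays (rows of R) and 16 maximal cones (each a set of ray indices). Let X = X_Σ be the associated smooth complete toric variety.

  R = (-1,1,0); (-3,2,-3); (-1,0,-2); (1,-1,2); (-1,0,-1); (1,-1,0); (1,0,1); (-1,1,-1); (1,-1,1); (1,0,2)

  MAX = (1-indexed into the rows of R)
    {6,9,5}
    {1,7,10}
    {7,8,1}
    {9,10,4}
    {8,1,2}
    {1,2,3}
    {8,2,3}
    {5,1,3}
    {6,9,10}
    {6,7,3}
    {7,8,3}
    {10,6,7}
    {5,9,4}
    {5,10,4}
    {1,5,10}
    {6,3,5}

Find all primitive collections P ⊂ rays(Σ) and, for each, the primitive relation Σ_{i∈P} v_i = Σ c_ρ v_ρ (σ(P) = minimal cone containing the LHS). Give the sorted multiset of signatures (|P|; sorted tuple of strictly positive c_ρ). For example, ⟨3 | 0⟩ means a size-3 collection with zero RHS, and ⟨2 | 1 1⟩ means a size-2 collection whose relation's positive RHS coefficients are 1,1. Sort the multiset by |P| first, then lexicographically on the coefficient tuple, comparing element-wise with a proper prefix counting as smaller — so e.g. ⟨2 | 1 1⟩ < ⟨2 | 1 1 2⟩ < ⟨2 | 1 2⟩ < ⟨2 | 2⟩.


Primitive collections (25):

  P={1,6}:  v_{1} + v_{6} = 0 — sig = ⟨2 | 0⟩
  P={3,10}:  v_{3} + v_{10} = 0 — sig = ⟨2 | 0⟩
  P={5,7}:  v_{5} + v_{7} = 0 — sig = ⟨2 | 0⟩
  P={8,9}:  v_{8} + v_{9} = 0 — sig = ⟨2 | 0⟩
  P={1,9}:  v_{1} + v_{9} = v_{5} + v_{10} — sig = ⟨2 | 1 1⟩
  P={2,4}:  v_{2} + v_{4} = v_{1} + v_{5} — sig = ⟨2 | 1 1⟩
  P={2,6}:  v_{2} + v_{6} = v_{3} + v_{8} — sig = ⟨2 | 1 1⟩
  P={2,9}:  v_{2} + v_{9} = v_{1} + v_{3} — sig = ⟨2 | 1 1⟩
  P={2,10}:  v_{2} + v_{10} = v_{1} + v_{8} — sig = ⟨2 | 1 1⟩
  P={3,4}:  v_{3} + v_{4} = v_{5} + v_{9} — sig = ⟨2 | 1 1⟩
  P={3,9}:  v_{3} + v_{9} = v_{5} + v_{6} — sig = ⟨2 | 1 1⟩
  P={4,7}:  v_{4} + v_{7} = v_{9} + v_{10} — sig = ⟨2 | 1 1⟩
  P={4,8}:  v_{4} + v_{8} = v_{5} + v_{10} — sig = ⟨2 | 1 1⟩
  P={5,8}:  v_{5} + v_{8} = v_{1} + v_{3} — sig = ⟨2 | 1 1⟩
  P={6,8}:  v_{6} + v_{8} = v_{3} + v_{7} — sig = ⟨2 | 1 1⟩
  P={7,9}:  v_{7} + v_{9} = v_{6} + v_{10} — sig = ⟨2 | 1 1⟩
  P={8,10}:  v_{8} + v_{10} = v_{1} + v_{7} — sig = ⟨2 | 1 1⟩
  P={2,7}:  v_{2} + v_{7} = 2·v_{8} — sig = ⟨2 | 2⟩
  P={4,6}:  v_{4} + v_{6} = 2·v_{9} — sig = ⟨2 | 2⟩
  P={1,4}:  v_{1} + v_{4} = 2·v_{5} + 2·v_{10} — sig = ⟨2 | 2 2⟩
  P={2,5}:  v_{2} + v_{5} = 2·v_{1} + 2·v_{3} — sig = ⟨2 | 2 2⟩
  P={1,3,7}:  v_{1} + v_{3} + v_{7} = v_{8} — sig = ⟨3 | 1⟩
  P={1,3,8}:  v_{1} + v_{3} + v_{8} = v_{2} — sig = ⟨3 | 1⟩
  P={5,6,10}:  v_{5} + v_{6} + v_{10} = v_{9} — sig = ⟨3 | 1⟩
  P={5,9,10}:  v_{5} + v_{9} + v_{10} = v_{4} — sig = ⟨3 | 1⟩

Sorted signature multiset PRS(X):
    ⟨2 | 0⟩
    ⟨2 | 0⟩
    ⟨2 | 0⟩
    ⟨2 | 0⟩
    ⟨2 | 1 1⟩
    ⟨2 | 1 1⟩
    ⟨2 | 1 1⟩
    ⟨2 | 1 1⟩
    ⟨2 | 1 1⟩
    ⟨2 | 1 1⟩
    ⟨2 | 1 1⟩
    ⟨2 | 1 1⟩
    ⟨2 | 1 1⟩
    ⟨2 | 1 1⟩
    ⟨2 | 1 1⟩
    ⟨2 | 1 1⟩
    ⟨2 | 1 1⟩
    ⟨2 | 2⟩
    ⟨2 | 2⟩
    ⟨2 | 2 2⟩
    ⟨2 | 2 2⟩
    ⟨3 | 1⟩
    ⟨3 | 1⟩
    ⟨3 | 1⟩
    ⟨3 | 1⟩


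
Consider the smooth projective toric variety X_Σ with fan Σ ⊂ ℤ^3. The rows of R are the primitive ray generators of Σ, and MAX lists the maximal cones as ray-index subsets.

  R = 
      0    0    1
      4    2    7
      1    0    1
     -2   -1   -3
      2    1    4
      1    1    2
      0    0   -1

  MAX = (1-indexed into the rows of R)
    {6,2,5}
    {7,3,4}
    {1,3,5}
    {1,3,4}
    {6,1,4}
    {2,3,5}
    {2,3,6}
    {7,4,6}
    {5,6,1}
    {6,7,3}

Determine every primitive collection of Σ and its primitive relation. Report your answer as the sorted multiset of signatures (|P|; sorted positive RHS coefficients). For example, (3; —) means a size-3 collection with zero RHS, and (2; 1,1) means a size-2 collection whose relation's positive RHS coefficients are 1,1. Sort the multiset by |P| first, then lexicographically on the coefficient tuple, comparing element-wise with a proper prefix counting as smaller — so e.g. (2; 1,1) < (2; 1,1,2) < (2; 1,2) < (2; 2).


Minimal non-faces — 9 found among 7 rays, 10 max cones:

  {1,7}:  v_{1} + v_{7} = 0  ⟹  sig = (2; —)
  {2,4}:  v_{2} + v_{4} = v_{5}  ⟹  sig = (2; 1)
  {4,5}:  v_{4} + v_{5} = v_{1}  ⟹  sig = (2; 1)
  {5,7}:  v_{5} + v_{7} = v_{3} + v_{6}  ⟹  sig = (2; 1,1)
  {1,2}:  v_{1} + v_{2} = 2·v_{5}  ⟹  sig = (2; 2)
  {2,7}:  v_{2} + v_{7} = 2·v_{3} + 2·v_{6}  ⟹  sig = (2; 2,2)
  {3,4,6}:  v_{3} + v_{4} + v_{6} = 0  ⟹  sig = (3; —)
  {1,3,6}:  v_{1} + v_{3} + v_{6} = v_{5}  ⟹  sig = (3; 1)
  {3,5,6}:  v_{3} + v_{5} + v_{6} = v_{2}  ⟹  sig = (3; 1)

so the primitive-relation signature multiset is
    |P|=2: 6 collections, coeffs (), (1), (1), (1,1), (2), (2,2)
    |P|=3: 3 collections, coeffs (), (1), (1)


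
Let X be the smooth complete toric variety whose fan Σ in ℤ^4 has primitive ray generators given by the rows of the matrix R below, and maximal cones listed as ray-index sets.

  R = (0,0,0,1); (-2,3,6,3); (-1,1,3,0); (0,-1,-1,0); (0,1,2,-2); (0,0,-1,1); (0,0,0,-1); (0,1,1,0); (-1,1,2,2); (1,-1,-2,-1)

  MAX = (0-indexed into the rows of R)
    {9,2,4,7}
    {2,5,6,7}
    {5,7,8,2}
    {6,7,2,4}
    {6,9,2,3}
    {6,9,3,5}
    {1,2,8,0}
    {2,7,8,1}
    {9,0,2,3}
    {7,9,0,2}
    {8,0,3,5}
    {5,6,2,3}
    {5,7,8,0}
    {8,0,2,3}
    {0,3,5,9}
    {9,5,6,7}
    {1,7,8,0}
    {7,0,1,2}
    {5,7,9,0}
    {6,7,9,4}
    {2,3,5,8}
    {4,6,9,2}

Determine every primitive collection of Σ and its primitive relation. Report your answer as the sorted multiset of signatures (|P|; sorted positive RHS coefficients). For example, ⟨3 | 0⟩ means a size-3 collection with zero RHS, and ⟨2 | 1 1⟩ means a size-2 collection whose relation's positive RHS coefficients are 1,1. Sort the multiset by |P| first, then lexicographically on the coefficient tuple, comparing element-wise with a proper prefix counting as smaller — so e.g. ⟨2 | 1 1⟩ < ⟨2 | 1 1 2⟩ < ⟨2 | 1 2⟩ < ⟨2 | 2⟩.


Minimal non-faces — 17 found among 10 rays, 22 max cones:

  • {0,6}:  v_{0} + v_{6} = 0  ⇒ sig = ⟨2 | 0⟩
  • {3,7}:  v_{3} + v_{7} = 0  ⇒ sig = ⟨2 | 0⟩
  • {8,9}:  v_{8} + v_{9} = v_{0}  ⇒ sig = ⟨2 | 1⟩
  • {4,5}:  v_{4} + v_{5} = v_{6} + v_{7}  ⇒ sig = ⟨2 | 1 1⟩
  • {4,8}:  v_{4} + v_{8} = v_{2} + v_{7}  ⇒ sig = ⟨2 | 1 1⟩
  • {6,8}:  v_{6} + v_{8} = v_{2} + v_{5}  ⇒ sig = ⟨2 | 1 1⟩
  • {0,4}:  v_{0} + v_{4} = v_{2} + v_{7} + v_{9}  ⇒ sig = ⟨2 | 1 1 1⟩
  • {1,3}:  v_{1} + v_{3} = v_{0} + v_{2} + v_{8}  ⇒ sig = ⟨2 | 1 1 1⟩
  • {1,6}:  v_{1} + v_{6} = v_{2} + v_{7} + v_{8}  ⇒ sig = ⟨2 | 1 1 1⟩
  • {3,4}:  v_{3} + v_{4} = v_{2} + v_{6} + v_{9}  ⇒ sig = ⟨2 | 1 1 1⟩
  • {1,9}:  v_{1} + v_{9} = 2·v_{0} + v_{2} + v_{7}  ⇒ sig = ⟨2 | 1 1 2⟩
  • {1,5}:  v_{1} + v_{5} = v_{7} + 2·v_{8}  ⇒ sig = ⟨2 | 1 2⟩
  • {1,4}:  v_{1} + v_{4} = v_{0} + 2·v_{2} + 2·v_{7}  ⇒ sig = ⟨2 | 1 2 2⟩
  • {2,5,9}:  v_{2} + v_{5} + v_{9} = 0  ⇒ sig = ⟨3 | 0⟩
  • {0,2,5}:  v_{0} + v_{2} + v_{5} = v_{8}  ⇒ sig = ⟨3 | 1⟩
  • {0,2,7,8}:  v_{0} + v_{2} + v_{7} + v_{8} = v_{1}  ⇒ sig = ⟨4 | 1⟩
  • {2,6,7,9}:  v_{2} + v_{6} + v_{7} + v_{9} = v_{4}  ⇒ sig = ⟨4 | 1⟩

Hence PRS(X_Σ) =
    ⟨2 | 0⟩
    ⟨2 | 0⟩
    ⟨2 | 1⟩
    ⟨2 | 1 1⟩
    ⟨2 | 1 1⟩
    ⟨2 | 1 1⟩
    ⟨2 | 1 1 1⟩
    ⟨2 | 1 1 1⟩
    ⟨2 | 1 1 1⟩
    ⟨2 | 1 1 1⟩
    ⟨2 | 1 1 2⟩
    ⟨2 | 1 2⟩
    ⟨2 | 1 2 2⟩
    ⟨3 | 0⟩
    ⟨3 | 1⟩
    ⟨4 | 1⟩
    ⟨4 | 1⟩


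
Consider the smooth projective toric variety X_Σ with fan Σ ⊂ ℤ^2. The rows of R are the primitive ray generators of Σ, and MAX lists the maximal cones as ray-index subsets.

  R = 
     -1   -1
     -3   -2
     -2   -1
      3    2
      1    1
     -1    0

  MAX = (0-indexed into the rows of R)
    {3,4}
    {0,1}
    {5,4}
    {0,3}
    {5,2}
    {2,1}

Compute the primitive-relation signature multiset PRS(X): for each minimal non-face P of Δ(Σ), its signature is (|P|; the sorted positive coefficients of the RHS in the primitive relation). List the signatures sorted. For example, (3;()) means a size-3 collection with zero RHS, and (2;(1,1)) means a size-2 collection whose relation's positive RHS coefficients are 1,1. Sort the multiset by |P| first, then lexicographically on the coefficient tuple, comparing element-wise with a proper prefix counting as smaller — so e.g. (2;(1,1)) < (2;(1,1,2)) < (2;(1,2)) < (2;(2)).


Σ has 9 primitive collections:

  • {0,4}:  v_{0} + v_{4} = 0  ⟹  sig = (2;())
  • {1,3}:  v_{1} + v_{3} = 0  ⟹  sig = (2;())
  • {0,2}:  v_{0} + v_{2} = v_{1}  ⟹  sig = (2;(1))
  • {0,5}:  v_{0} + v_{5} = v_{2}  ⟹  sig = (2;(1))
  • {1,4}:  v_{1} + v_{4} = v_{2}  ⟹  sig = (2;(1))
  • {2,3}:  v_{2} + v_{3} = v_{4}  ⟹  sig = (2;(1))
  • {2,4}:  v_{2} + v_{4} = v_{5}  ⟹  sig = (2;(1))
  • {1,5}:  v_{1} + v_{5} = 2·v_{2}  ⟹  sig = (2;(2))
  • {3,5}:  v_{3} + v_{5} = 2·v_{4}  ⟹  sig = (2;(2))

Sorted signature multiset PRS(X):
{ (2;()) ×2,  (2;(1)) ×5,  (2;(2)) ×2 }


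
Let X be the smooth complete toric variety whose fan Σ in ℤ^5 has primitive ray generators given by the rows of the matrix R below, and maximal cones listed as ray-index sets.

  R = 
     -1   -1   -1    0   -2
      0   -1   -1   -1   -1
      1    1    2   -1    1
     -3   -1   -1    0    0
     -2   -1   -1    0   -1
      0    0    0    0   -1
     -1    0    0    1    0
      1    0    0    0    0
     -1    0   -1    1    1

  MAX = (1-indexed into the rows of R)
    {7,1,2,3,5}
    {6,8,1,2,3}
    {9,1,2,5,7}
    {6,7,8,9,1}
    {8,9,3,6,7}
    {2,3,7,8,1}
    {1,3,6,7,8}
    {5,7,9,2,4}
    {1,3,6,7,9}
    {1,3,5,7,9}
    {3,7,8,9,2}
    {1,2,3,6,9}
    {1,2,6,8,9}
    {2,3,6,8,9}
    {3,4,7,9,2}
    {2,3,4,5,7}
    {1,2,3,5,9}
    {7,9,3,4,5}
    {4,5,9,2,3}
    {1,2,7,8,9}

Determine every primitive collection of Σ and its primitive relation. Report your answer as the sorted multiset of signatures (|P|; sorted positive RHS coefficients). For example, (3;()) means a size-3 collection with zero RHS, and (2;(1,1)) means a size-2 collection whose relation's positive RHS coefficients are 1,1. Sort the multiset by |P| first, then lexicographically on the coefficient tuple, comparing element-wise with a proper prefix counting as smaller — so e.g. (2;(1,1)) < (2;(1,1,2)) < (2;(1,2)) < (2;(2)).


9 minimal non-faces of Δ(Σ) (on 9 rays):

  {5,8}:  v_{5} + v_{8} = v_{2} + v_{7}  ⇒ sig = (2;(1,1))
  {4,6}:  v_{4} + v_{6} = v_{1} + v_{3} + v_{5} + v_{9}  ⇒ sig = (2;(1,1,1,1))
  {5,6}:  v_{5} + v_{6} = 2·v_{1} + v_{3} + v_{9}  ⇒ sig = (2;(1,1,2))
  {4,8}:  v_{4} + v_{8} = 2·v_{2} + v_{3} + 2·v_{7} + v_{9}  ⇒ sig = (2;(1,1,2,2))
  {1,4}:  v_{1} + v_{4} = 2·v_{5}  ⇒ sig = (2;(2))
  {2,6,7}:  v_{2} + v_{6} + v_{7} = v_{1}  ⇒ sig = (3;(1))
  {1,3,8,9}:  v_{1} + v_{3} + v_{8} + v_{9} = 0  ⇒ sig = (4;())
  {1,2,3,7,9}:  v_{1} + v_{2} + v_{3} + v_{7} + v_{9} = v_{5}  ⇒ sig = (5;(1))
  {2,3,5,7,9}:  v_{2} + v_{3} + v_{5} + v_{7} + v_{9} = v_{4}  ⇒ sig = (5;(1))

so the primitive-relation signature multiset is
{ (2;(1,1)),  (2;(1,1,1,1)),  (2;(1,1,2)),  (2;(1,1,2,2)),  (2;(2)),  (3;(1)),  (4;()),  (5;(1)) ×2 }


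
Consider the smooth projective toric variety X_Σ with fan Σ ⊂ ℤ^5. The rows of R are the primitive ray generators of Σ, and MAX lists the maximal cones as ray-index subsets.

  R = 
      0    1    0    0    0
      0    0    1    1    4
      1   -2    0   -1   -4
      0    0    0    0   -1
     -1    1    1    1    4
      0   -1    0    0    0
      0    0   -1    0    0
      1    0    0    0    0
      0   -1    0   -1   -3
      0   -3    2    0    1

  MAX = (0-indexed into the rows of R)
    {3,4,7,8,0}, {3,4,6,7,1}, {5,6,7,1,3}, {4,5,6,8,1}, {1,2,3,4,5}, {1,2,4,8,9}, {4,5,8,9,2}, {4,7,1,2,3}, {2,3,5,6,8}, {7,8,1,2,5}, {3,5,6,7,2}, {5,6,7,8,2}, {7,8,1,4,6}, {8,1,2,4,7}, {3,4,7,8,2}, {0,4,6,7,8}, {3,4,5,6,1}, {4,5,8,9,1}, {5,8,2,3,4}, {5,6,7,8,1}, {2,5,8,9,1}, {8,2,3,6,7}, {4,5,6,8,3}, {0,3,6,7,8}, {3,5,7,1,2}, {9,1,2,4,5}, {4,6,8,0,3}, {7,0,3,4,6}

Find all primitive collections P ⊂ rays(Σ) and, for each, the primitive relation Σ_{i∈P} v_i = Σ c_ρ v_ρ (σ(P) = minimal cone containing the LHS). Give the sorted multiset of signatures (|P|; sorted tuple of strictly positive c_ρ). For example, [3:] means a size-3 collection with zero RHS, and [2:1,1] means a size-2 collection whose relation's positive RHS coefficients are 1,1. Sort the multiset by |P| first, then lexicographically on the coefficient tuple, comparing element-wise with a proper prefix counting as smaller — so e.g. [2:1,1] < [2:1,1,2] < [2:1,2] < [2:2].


14 collections generate NE(X_Σ); each relation:

  P = {0,5}:  v_{0} + v_{5} = 0  →  sig = [2:]
  P = {0,1}:  v_{0} + v_{1} = v_{4} + v_{7}  →  sig = [2:1,1]
  P = {0,2}:  v_{0} + v_{2} = v_{3} + v_{7} + v_{8}  →  sig = [2:1,1,1]
  P = {0,9}:  v_{0} + v_{9} = v_{1} + v_{2} + v_{4} + v_{8}  →  sig = [2:1,1,1,1]
  P = {6,9}:  v_{6} + v_{9} = v_{1} + 2·v_{5} + v_{8}  →  sig = [2:1,1,2]
  P = {7,9}:  v_{7} + v_{9} = 2·v_{1} + v_{2} + v_{8}  →  sig = [2:1,1,2]
  P = {3,9}:  v_{3} + v_{9} = 2·v_{2} + 2·v_{4} + v_{5}  →  sig = [2:1,2,2]
  P = {2,4,6}:  v_{2} + v_{4} + v_{6} = v_{5}  →  sig = [3:1]
  P = {4,5,7}:  v_{4} + v_{5} + v_{7} = v_{1}  →  sig = [3:1]
  P = {1,3,8}:  v_{1} + v_{3} + v_{8} = v_{2} + v_{4}  →  sig = [3:1,1]
  P = {1,2,6}:  v_{1} + v_{2} + v_{6} = 2·v_{5} + v_{7}  →  sig = [3:1,2]
  P = {3,5,7,8}:  v_{3} + v_{5} + v_{7} + v_{8} = v_{2}  →  sig = [4:1]
  P = {3,4,6,7,8}:  v_{3} + v_{4} + v_{6} + v_{7} + v_{8} = 0  →  sig = [5:]
  P = {1,2,4,5,8}:  v_{1} + v_{2} + v_{4} + v_{5} + v_{8} = v_{9}  →  sig = [5:1]

Sorted signature multiset PRS(X):
{ [2:],  [2:1,1],  [2:1,1,1],  [2:1,1,1,1],  [2:1,1,2] ×2,  [2:1,2,2],  [3:1] ×2,  [3:1,1],  [3:1,2],  [4:1],  [5:],  [5:1] }


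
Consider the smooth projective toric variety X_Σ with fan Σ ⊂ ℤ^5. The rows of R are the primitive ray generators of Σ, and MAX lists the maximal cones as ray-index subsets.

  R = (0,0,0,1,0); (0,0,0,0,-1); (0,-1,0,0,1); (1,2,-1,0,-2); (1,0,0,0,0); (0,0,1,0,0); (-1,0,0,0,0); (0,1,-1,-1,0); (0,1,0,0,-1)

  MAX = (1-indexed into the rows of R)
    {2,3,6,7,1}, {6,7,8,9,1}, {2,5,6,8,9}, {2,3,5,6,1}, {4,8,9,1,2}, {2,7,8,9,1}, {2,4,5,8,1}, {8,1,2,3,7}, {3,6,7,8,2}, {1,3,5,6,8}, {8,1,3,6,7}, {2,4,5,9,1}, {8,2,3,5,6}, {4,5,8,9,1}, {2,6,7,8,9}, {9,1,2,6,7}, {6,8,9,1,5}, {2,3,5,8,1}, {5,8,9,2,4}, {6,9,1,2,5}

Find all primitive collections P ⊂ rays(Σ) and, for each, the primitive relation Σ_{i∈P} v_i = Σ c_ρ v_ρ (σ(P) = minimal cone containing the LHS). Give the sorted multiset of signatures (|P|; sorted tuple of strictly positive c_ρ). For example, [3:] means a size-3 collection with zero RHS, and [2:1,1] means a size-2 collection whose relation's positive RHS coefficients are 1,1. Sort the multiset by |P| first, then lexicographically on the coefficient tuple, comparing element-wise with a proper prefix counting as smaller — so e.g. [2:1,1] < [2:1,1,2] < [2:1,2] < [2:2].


7 collections generate NE(X_Σ); each relation:

  P={3,9}:  v_{3} + v_{9} = 0  ⇒ sig = [2:]
  P={5,7}:  v_{5} + v_{7} = 0  ⇒ sig = [2:]
  P={3,4}:  v_{3} + v_{4} = v_{1} + v_{2} + v_{5} + v_{8}  ⇒ sig = [2:1,1,1,1]
  P={4,7}:  v_{4} + v_{7} = v_{1} + v_{2} + v_{8} + v_{9}  ⇒ sig = [2:1,1,1,1]
  P={4,6}:  v_{4} + v_{6} = v_{5} + 2·v_{9}  ⇒ sig = [2:1,2]
  P={1,2,6,8}:  v_{1} + v_{2} + v_{6} + v_{8} = v_{9}  ⇒ sig = [4:1]
  P={1,2,5,8,9}:  v_{1} + v_{2} + v_{5} + v_{8} + v_{9} = v_{4}  ⇒ sig = [5:1]

Sorted signature multiset PRS(X):
    [2:]
    [2:]
    [2:1,1,1,1]
    [2:1,1,1,1]
    [2:1,2]
    [4:1]
    [5:1]


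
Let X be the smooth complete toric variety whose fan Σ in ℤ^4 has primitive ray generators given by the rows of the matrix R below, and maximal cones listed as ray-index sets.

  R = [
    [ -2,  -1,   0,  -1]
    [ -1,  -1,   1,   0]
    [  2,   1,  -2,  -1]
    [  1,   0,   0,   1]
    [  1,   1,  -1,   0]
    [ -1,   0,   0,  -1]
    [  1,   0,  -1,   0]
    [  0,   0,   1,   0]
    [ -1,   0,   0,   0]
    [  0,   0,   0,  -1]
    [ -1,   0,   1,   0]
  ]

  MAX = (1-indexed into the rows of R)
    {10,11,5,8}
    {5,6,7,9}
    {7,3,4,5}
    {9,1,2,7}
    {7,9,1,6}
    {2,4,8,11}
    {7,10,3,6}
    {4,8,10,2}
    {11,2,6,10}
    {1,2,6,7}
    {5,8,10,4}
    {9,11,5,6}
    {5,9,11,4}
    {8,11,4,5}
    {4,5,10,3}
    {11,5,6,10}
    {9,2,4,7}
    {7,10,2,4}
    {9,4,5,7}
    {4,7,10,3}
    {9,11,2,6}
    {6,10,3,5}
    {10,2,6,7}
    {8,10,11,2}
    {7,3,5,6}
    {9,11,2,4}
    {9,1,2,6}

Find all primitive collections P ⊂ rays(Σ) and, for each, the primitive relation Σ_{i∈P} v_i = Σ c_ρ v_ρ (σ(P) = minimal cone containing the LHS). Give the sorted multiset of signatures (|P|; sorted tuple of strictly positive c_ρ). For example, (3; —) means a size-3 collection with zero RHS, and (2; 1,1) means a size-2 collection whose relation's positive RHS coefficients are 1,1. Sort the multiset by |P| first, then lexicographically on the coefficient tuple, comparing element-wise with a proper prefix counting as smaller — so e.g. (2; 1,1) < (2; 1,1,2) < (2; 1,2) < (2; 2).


|primitive collections| = 20. Relations:

  {2,5}:  v_{2} + v_{5} = 0 ; sig = (2; —)
  {4,6}:  v_{4} + v_{6} = 0 ; sig = (2; —)
  {7,11}:  v_{7} + v_{11} = 0 ; sig = (2; —)
  {8,9}:  v_{8} + v_{9} = v_{11} ; sig = (2; 1)
  {9,10}:  v_{9} + v_{10} = v_{6} ; sig = (2; 1)
  {1,8}:  v_{1} + v_{8} = v_{2} + v_{6} ; sig = (2; 1,1)
  {2,3}:  v_{2} + v_{3} = v_{7} + v_{10} ; sig = (2; 1,1)
  {3,11}:  v_{3} + v_{11} = v_{5} + v_{10} ; sig = (2; 1,1)
  {6,8}:  v_{6} + v_{8} = v_{10} + v_{11} ; sig = (2; 1,1)
  {7,8}:  v_{7} + v_{8} = v_{4} + v_{10} ; sig = (2; 1,1)
  {1,4}:  v_{1} + v_{4} = v_{2} + v_{7} + v_{9} ; sig = (2; 1,1,1)
  {1,5}:  v_{1} + v_{5} = v_{6} + v_{7} + v_{9} ; sig = (2; 1,1,1)
  {1,11}:  v_{1} + v_{11} = v_{2} + v_{6} + v_{9} ; sig = (2; 1,1,1)
  {3,9}:  v_{3} + v_{9} = v_{5} + v_{6} + v_{7} ; sig = (2; 1,1,1)
  {1,10}:  v_{1} + v_{10} = v_{2} + 2·v_{6} + v_{7} ; sig = (2; 1,1,2)
  {3,8}:  v_{3} + v_{8} = v_{4} + v_{5} + 2·v_{10} ; sig = (2; 1,1,2)
  {1,3}:  v_{1} + v_{3} = 2·v_{6} + 2·v_{7} ; sig = (2; 2,2)
  {4,10,11}:  v_{4} + v_{10} + v_{11} = v_{8} ; sig = (3; 1)
  {5,7,10}:  v_{5} + v_{7} + v_{10} = v_{3} ; sig = (3; 1)
  {2,6,7,9}:  v_{2} + v_{6} + v_{7} + v_{9} = v_{1} ; sig = (4; 1)

Signatures (|P|; sorted positive RHS coefficients), sorted:
[(2; —), (2; —), (2; —), (2; 1), (2; 1), (2; 1,1), (2; 1,1), (2; 1,1), (2; 1,1), (2; 1,1), (2; 1,1,1), (2; 1,1,1), (2; 1,1,1), (2; 1,1,1), (2; 1,1,2), (2; 1,1,2), (2; 2,2), (3; 1), (3; 1), (4; 1)]


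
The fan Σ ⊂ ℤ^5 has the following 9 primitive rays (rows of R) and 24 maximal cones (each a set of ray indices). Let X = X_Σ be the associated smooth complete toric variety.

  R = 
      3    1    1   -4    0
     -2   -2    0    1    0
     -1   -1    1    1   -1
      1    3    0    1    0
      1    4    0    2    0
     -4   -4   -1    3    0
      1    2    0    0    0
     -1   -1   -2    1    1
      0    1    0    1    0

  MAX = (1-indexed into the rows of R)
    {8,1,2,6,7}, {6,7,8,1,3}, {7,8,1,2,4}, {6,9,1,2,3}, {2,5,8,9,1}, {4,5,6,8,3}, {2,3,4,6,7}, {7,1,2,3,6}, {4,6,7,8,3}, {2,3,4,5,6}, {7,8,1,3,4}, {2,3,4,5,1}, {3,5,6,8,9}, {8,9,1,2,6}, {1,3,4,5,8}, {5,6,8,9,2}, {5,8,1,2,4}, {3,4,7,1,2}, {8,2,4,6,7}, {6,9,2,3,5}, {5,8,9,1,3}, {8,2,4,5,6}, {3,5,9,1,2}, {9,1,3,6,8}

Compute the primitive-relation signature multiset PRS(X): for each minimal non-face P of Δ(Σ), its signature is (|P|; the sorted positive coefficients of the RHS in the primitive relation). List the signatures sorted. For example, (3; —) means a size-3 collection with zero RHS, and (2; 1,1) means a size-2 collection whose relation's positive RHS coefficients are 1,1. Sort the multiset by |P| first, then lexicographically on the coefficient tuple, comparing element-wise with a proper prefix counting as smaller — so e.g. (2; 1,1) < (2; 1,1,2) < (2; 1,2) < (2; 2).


|primitive collections| = 6. Relations:

  P={4,9}:  v_{4} + v_{9} = v_{5}  ⟹  sig = (2; 1)
  P={7,9}:  v_{7} + v_{9} = v_{4}  ⟹  sig = (2; 1)
  P={5,7}:  v_{5} + v_{7} = 2·v_{4}  ⟹  sig = (2; 2)
  P={1,4,6}:  v_{1} + v_{4} + v_{6} = 0  ⟹  sig = (3; —)
  P={1,5,6}:  v_{1} + v_{5} + v_{6} = v_{9}  ⟹  sig = (3; 1)
  P={2,3,8}:  v_{2} + v_{3} + v_{8} = v_{6}  ⟹  sig = (3; 1)

Hence PRS(X_Σ) =
[(2; 1), (2; 1), (2; 2), (3; —), (3; 1), (3; 1)]


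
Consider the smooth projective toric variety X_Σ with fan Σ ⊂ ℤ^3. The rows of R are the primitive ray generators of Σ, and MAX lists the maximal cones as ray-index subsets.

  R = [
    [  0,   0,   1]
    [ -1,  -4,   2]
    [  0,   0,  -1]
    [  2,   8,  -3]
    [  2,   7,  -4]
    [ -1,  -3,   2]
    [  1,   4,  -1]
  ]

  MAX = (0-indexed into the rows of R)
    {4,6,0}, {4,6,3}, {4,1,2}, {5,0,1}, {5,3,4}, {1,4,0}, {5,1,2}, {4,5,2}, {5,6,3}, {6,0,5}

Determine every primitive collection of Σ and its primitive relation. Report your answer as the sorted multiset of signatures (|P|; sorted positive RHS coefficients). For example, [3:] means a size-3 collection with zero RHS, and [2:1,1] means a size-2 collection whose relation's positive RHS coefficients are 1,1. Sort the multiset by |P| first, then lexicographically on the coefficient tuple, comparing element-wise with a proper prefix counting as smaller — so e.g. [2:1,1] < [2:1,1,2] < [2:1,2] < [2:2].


The 9 primitive collections of Σ (r=7, n=3):

  {0,2}:  v_{0} + v_{2} = 0  so sig = [2:]
  {1,3}:  v_{1} + v_{3} = v_{6}  so sig = [2:1]
  {1,6}:  v_{1} + v_{6} = v_{0}  so sig = [2:1]
  {2,6}:  v_{2} + v_{6} = v_{4} + v_{5}  so sig = [2:1,1]
  {0,3}:  v_{0} + v_{3} = 2·v_{6}  so sig = [2:2]
  {2,3}:  v_{2} + v_{3} = 2·v_{4} + 2·v_{5}  so sig = [2:2,2]
  {1,4,5}:  v_{1} + v_{4} + v_{5} = 0  so sig = [3:]
  {0,4,5}:  v_{0} + v_{4} + v_{5} = v_{6}  so sig = [3:1]
  {4,5,6}:  v_{4} + v_{5} + v_{6} = v_{3}  so sig = [3:1]

Sorted signature multiset PRS(X):
    |P|=2: 6 collections, coeffs (), (1), (1), (1,1), (2), (2,2)
    |P|=3: 3 collections, coeffs (), (1), (1)


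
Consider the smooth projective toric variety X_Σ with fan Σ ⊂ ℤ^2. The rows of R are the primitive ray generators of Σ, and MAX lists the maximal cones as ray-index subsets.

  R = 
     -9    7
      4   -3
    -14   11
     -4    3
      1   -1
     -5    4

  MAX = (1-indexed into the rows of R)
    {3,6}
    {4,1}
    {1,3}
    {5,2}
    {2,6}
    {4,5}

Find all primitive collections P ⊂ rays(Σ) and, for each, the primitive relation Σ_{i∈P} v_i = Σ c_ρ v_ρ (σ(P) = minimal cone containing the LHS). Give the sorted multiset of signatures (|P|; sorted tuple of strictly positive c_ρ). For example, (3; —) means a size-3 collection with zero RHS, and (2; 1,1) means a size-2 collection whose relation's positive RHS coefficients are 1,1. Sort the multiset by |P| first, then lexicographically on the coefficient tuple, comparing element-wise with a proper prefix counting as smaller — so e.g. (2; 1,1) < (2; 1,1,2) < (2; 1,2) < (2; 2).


|primitive collections| = 9. Relations:

  P = {2,4}:  v_{2} + v_{4} = 0  ⇒ sig = (2; —)
  P = {1,2}:  v_{1} + v_{2} = v_{6}  ⇒ sig = (2; 1)
  P = {1,6}:  v_{1} + v_{6} = v_{3}  ⇒ sig = (2; 1)
  P = {4,6}:  v_{4} + v_{6} = v_{1}  ⇒ sig = (2; 1)
  P = {5,6}:  v_{5} + v_{6} = v_{4}  ⇒ sig = (2; 1)
  P = {3,5}:  v_{3} + v_{5} = v_{1} + v_{4}  ⇒ sig = (2; 1,1)
  P = {1,5}:  v_{1} + v_{5} = 2·v_{4}  ⇒ sig = (2; 2)
  P = {2,3}:  v_{2} + v_{3} = 2·v_{6}  ⇒ sig = (2; 2)
  P = {3,4}:  v_{3} + v_{4} = 2·v_{1}  ⇒ sig = (2; 2)

so the primitive-relation signature multiset is
    |P|=2: 9 collections, coeffs (), (1), (1), (1), (1), (1,1), (2), (2), (2)


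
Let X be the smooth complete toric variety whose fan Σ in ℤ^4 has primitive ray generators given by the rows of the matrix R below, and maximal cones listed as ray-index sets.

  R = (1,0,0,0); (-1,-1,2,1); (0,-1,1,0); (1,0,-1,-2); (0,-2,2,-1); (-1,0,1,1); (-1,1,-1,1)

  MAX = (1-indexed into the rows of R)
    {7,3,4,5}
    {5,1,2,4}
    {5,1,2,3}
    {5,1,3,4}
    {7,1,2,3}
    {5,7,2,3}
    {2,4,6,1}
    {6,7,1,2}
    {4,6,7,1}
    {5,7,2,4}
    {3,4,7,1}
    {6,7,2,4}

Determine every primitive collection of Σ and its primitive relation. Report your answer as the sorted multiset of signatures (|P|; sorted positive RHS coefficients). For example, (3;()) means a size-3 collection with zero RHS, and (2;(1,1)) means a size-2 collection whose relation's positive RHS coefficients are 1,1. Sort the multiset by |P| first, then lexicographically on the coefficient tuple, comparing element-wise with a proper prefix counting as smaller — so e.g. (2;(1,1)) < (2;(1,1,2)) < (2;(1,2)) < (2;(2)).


The 5 primitive collections of Σ (r=7, n=4):

  • {3,6}:  v_{3} + v_{6} = v_{2} ; sig = (2;(1))
  • {5,6}:  v_{5} + v_{6} = 2·v_{2} + v_{4} ; sig = (2;(1,2))
  • {1,5,7}:  v_{1} + v_{5} + v_{7} = v_{3} ; sig = (3;(1))
  • {2,3,4}:  v_{2} + v_{3} + v_{4} = v_{5} ; sig = (3;(1))
  • {1,2,4,7}:  v_{1} + v_{2} + v_{4} + v_{7} = 0 ; sig = (4;())

Signatures (|P|; sorted positive RHS coefficients), sorted:
{ (2;(1)),  (2;(1,2)),  (3;(1)) ×2,  (4;()) }


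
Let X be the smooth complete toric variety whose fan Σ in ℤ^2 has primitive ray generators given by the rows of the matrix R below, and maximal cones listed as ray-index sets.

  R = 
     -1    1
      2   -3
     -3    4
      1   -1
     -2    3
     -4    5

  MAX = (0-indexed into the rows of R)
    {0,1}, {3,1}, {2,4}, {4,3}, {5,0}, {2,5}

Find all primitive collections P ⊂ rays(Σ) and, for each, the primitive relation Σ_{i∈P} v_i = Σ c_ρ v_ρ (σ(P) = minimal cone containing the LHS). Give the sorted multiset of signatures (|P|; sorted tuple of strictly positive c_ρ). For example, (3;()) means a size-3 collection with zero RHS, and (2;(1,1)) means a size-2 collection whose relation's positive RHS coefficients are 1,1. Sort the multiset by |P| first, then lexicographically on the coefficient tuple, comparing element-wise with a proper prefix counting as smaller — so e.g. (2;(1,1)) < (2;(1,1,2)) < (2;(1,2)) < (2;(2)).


9 minimal non-faces of Δ(Σ) (on 6 rays):

  {0,3}:  v_{0} + v_{3} = 0  so sig = (2;())
  {1,4}:  v_{1} + v_{4} = 0  so sig = (2;())
  {0,2}:  v_{0} + v_{2} = v_{5}  so sig = (2;(1))
  {0,4}:  v_{0} + v_{4} = v_{2}  so sig = (2;(1))
  {1,2}:  v_{1} + v_{2} = v_{0}  so sig = (2;(1))
  {2,3}:  v_{2} + v_{3} = v_{4}  so sig = (2;(1))
  {3,5}:  v_{3} + v_{5} = v_{2}  so sig = (2;(1))
  {1,5}:  v_{1} + v_{5} = 2·v_{0}  so sig = (2;(2))
  {4,5}:  v_{4} + v_{5} = 2·v_{2}  so sig = (2;(2))

Hence PRS(X_Σ) =
{ (2;()) ×2,  (2;(1)) ×5,  (2;(2)) ×2 }


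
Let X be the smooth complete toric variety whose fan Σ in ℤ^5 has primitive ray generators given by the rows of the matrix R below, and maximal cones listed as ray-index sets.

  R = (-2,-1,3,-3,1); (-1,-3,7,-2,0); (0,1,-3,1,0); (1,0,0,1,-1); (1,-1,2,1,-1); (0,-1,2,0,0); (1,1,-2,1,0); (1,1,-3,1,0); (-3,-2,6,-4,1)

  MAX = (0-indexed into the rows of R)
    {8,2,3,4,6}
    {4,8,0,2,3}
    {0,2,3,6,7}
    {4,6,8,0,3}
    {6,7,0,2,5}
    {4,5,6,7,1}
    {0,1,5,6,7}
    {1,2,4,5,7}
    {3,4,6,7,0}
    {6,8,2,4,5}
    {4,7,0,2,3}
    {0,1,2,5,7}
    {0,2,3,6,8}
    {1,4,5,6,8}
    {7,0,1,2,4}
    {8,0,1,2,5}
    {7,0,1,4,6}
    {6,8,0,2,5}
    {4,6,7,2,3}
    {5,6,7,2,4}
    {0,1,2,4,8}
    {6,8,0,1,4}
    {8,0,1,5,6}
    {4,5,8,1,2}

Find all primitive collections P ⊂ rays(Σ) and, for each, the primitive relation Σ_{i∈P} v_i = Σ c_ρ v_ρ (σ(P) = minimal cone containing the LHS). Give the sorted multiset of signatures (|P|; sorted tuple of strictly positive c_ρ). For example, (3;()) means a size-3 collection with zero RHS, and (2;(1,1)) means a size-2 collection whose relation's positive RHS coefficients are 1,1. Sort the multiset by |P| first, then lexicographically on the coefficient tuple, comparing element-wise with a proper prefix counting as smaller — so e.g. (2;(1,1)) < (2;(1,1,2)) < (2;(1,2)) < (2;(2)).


Primitive collections (6):

  • {3,5}:  v_{3} + v_{5} = v_{4}  ⟹  sig = (2;(1))
  • {7,8}:  v_{7} + v_{8} = v_{0}  ⟹  sig = (2;(1))
  • {1,3}:  v_{1} + v_{3} = v_{0} + 2·v_{4}  ⟹  sig = (2;(1,2))
  • {0,4,5}:  v_{0} + v_{4} + v_{5} = v_{1}  ⟹  sig = (3;(1))
  • {1,2,6}:  v_{1} + v_{2} + v_{6} = v_{5}  ⟹  sig = (3;(1))
  • {0,2,4,6}:  v_{0} + v_{2} + v_{4} + v_{6} = 0  ⟹  sig = (4;())

Sorted signature multiset PRS(X):
    |P|=2: 3 collections, coeffs (1), (1), (1,2)
    |P|=3: 2 collections, coeffs (1), (1)
    |P|=4: 1 collection, coeffs ()


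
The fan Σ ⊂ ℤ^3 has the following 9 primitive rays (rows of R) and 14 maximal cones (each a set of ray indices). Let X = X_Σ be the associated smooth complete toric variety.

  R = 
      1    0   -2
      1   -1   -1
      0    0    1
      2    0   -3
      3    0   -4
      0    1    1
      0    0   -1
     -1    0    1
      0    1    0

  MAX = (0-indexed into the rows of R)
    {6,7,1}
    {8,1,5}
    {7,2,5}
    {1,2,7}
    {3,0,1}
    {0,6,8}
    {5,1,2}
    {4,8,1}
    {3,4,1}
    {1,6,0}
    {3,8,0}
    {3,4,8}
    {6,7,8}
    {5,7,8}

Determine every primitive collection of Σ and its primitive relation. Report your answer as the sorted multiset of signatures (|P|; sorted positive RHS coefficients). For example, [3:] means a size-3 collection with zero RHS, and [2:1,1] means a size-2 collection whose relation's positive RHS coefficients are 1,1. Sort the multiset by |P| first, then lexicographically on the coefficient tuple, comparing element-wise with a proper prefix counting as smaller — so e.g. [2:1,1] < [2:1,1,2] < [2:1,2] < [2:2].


Primitive collections (20):

  {2,6}:  v_{2} + v_{6} = 0  →  sig = [2:]
  {0,7}:  v_{0} + v_{7} = v_{6}  →  sig = [2:1]
  {2,8}:  v_{2} + v_{8} = v_{5}  →  sig = [2:1]
  {3,7}:  v_{3} + v_{7} = v_{0}  →  sig = [2:1]
  {4,7}:  v_{4} + v_{7} = v_{3}  →  sig = [2:1]
  {5,6}:  v_{5} + v_{6} = v_{8}  →  sig = [2:1]
  {0,2}:  v_{0} + v_{2} = v_{1} + v_{8}  →  sig = [2:1,1]
  {4,6}:  v_{4} + v_{6} = v_{0} + v_{3}  →  sig = [2:1,1]
  {0,5}:  v_{0} + v_{5} = v_{1} + 2·v_{8}  →  sig = [2:1,2]
  {0,4}:  v_{0} + v_{4} = 2·v_{3}  →  sig = [2:2]
  {3,6}:  v_{3} + v_{6} = 2·v_{0}  →  sig = [2:2]
  {2,3}:  v_{2} + v_{3} = 2·v_{1} + 2·v_{8}  →  sig = [2:2,2]
  {3,5}:  v_{3} + v_{5} = 2·v_{1} + 3·v_{8}  →  sig = [2:2,3]
  {2,4}:  v_{2} + v_{4} = 3·v_{1} + 3·v_{8}  →  sig = [2:3,3]
  {4,5}:  v_{4} + v_{5} = 3·v_{1} + 4·v_{8}  →  sig = [2:3,4]
  {1,7,8}:  v_{1} + v_{7} + v_{8} = 0  →  sig = [3:]
  {0,1,8}:  v_{0} + v_{1} + v_{8} = v_{3}  →  sig = [3:1]
  {1,3,8}:  v_{1} + v_{3} + v_{8} = v_{4}  →  sig = [3:1]
  {1,5,7}:  v_{1} + v_{5} + v_{7} = v_{2}  →  sig = [3:1]
  {1,6,8}:  v_{1} + v_{6} + v_{8} = v_{0}  →  sig = [3:1]

Sorted signature multiset PRS(X):
[[2:], [2:1], [2:1], [2:1], [2:1], [2:1], [2:1,1], [2:1,1], [2:1,2], [2:2], [2:2], [2:2,2], [2:2,3], [2:3,3], [2:3,4], [3:], [3:1], [3:1], [3:1], [3:1]]


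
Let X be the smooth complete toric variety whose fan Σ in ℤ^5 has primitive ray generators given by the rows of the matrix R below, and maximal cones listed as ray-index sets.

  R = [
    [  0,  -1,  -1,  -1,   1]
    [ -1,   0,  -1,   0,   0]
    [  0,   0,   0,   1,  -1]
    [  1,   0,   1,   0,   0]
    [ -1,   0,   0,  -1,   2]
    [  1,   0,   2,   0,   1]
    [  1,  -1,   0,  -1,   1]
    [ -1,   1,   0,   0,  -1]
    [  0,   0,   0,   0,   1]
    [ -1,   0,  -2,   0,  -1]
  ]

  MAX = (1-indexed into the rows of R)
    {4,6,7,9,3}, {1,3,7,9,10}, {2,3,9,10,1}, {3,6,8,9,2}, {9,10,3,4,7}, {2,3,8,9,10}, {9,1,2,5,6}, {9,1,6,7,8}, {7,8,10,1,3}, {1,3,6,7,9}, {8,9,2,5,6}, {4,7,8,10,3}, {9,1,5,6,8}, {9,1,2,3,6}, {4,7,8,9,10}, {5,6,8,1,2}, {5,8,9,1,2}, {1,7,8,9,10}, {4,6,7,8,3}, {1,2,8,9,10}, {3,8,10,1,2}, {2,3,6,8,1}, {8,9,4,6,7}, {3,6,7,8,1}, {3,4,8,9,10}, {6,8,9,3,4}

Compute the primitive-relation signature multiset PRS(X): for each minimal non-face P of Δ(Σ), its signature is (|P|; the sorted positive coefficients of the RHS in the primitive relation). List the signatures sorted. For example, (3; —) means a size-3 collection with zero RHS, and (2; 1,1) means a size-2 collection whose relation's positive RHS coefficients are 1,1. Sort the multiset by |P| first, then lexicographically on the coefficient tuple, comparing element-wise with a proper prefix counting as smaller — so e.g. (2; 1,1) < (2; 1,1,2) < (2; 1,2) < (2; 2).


Δ(Σ) — 10 vertices, 11 min non-faces:

  • {2,4}:  v_{2} + v_{4} = 0  ⟹  sig = (2; —)
  • {6,10}:  v_{6} + v_{10} = 0  ⟹  sig = (2; —)
  • {1,4}:  v_{1} + v_{4} = v_{7}  ⟹  sig = (2; 1)
  • {2,7}:  v_{2} + v_{7} = v_{1}  ⟹  sig = (2; 1)
  • {4,5}:  v_{4} + v_{5} = v_{1} + v_{6} + v_{8} + v_{9}  ⟹  sig = (2; 1,1,1,1)
  • {5,10}:  v_{5} + v_{10} = v_{1} + v_{2} + v_{8} + v_{9}  ⟹  sig = (2; 1,1,1,1)
  • {5,7}:  v_{5} + v_{7} = 2·v_{1} + v_{6} + v_{8} + v_{9}  ⟹  sig = (2; 1,1,1,2)
  • {3,5}:  v_{3} + v_{5} = 2·v_{2} + v_{6}  ⟹  sig = (2; 1,2)
  • {3,7,8,9}:  v_{3} + v_{7} + v_{8} + v_{9} = 0  ⟹  sig = (4; —)
  • {1,3,8,9}:  v_{1} + v_{3} + v_{8} + v_{9} = v_{2}  ⟹  sig = (4; 1)
  • {1,2,6,8,9}:  v_{1} + v_{2} + v_{6} + v_{8} + v_{9} = v_{5}  ⟹  sig = (5; 1)

Signatures (|P|; sorted positive RHS coefficients), sorted:
    (2; —)
    (2; —)
    (2; 1)
    (2; 1)
    (2; 1,1,1,1)
    (2; 1,1,1,1)
    (2; 1,1,1,2)
    (2; 1,2)
    (4; —)
    (4; 1)
    (5; 1)
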